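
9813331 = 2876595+6936736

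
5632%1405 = 12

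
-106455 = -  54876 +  - 51579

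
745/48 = 745/48= 15.52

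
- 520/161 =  - 4 + 124/161= - 3.23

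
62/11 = 5+7/11 = 5.64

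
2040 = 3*680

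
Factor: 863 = 863^1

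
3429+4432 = 7861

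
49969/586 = 85 + 159/586  =  85.27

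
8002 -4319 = 3683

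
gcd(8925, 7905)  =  255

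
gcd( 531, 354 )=177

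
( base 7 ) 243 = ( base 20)69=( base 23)5E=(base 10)129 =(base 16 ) 81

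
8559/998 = 8559/998= 8.58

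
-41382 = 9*( - 4598)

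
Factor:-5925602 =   -  2^1*2962801^1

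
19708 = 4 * 4927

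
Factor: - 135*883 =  - 3^3*5^1*883^1   =  - 119205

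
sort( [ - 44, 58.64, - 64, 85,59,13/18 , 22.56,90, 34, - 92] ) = [ - 92, - 64 , - 44,13/18,22.56,34,58.64, 59,85,90 ]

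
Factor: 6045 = 3^1*5^1 * 13^1*31^1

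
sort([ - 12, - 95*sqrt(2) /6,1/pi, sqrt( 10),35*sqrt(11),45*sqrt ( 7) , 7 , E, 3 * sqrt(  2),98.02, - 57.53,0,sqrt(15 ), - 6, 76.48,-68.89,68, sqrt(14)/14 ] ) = [-68.89,-57.53, - 95*sqrt ( 2)/6, - 12, - 6,  0,sqrt(14) /14, 1/pi,  E, sqrt( 10), sqrt( 15), 3  *sqrt(2 ),  7,  68,76.48, 98.02, 35*sqrt(11), 45* sqrt(7 )]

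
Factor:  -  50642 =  - 2^1*25321^1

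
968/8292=242/2073=0.12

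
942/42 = 157/7 = 22.43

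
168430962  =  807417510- 638986548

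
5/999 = 5/999 = 0.01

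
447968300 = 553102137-105133837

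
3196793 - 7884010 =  - 4687217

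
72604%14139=1909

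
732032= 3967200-3235168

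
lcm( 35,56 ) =280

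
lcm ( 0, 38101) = 0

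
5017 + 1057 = 6074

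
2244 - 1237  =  1007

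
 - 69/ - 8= 8 + 5/8 = 8.62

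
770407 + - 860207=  - 89800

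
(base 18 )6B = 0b1110111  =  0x77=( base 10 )119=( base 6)315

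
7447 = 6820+627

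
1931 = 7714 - 5783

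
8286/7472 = 1 + 407/3736 = 1.11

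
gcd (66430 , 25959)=1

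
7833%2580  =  93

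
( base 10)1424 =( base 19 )3HI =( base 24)2B8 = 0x590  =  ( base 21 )34H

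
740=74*10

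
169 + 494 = 663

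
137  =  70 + 67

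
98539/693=142 + 19/99 = 142.19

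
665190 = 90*7391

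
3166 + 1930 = 5096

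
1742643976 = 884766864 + 857877112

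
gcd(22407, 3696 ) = 231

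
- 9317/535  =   - 18 + 313/535=- 17.41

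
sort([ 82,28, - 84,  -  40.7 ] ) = [ - 84,-40.7, 28,82] 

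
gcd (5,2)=1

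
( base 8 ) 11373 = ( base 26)74n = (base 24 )8ab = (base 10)4859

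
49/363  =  49/363= 0.13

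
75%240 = 75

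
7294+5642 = 12936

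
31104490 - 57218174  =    -  26113684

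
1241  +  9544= 10785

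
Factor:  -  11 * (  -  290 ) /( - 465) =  - 638/93 = - 2^1*3^( - 1 )*11^1*29^1*31^ ( - 1 )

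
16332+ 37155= 53487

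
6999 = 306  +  6693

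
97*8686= 842542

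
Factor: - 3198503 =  - 7^1*11^1*41539^1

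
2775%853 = 216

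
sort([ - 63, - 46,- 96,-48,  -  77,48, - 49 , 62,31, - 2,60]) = [ - 96, - 77, - 63, - 49, - 48, - 46, - 2 , 31,  48,  60,62] 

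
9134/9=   1014 + 8/9= 1014.89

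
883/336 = 2 + 211/336 = 2.63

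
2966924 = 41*72364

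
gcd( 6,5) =1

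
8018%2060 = 1838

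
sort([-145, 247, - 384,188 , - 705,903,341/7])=[-705, - 384,-145, 341/7 , 188, 247,903 ]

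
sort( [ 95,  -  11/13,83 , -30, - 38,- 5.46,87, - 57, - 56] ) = [-57, - 56,- 38 ,- 30,-5.46, - 11/13, 83, 87,95 ]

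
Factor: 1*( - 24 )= -2^3*3^1=- 24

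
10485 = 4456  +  6029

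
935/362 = 935/362 = 2.58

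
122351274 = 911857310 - 789506036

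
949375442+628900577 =1578276019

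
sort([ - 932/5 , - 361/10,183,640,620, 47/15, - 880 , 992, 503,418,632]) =[ -880, - 932/5,-361/10,47/15,  183, 418,503,620,632, 640,992 ]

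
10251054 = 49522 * 207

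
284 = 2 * 142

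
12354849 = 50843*243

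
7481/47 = 159 + 8/47= 159.17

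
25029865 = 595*42067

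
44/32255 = 44/32255 = 0.00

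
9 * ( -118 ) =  - 1062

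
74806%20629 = 12919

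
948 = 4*237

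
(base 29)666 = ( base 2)1010001101010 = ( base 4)1101222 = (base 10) 5226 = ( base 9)7146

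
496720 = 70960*7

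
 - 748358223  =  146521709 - 894879932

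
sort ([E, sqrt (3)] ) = [sqrt(3), E ] 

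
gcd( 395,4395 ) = 5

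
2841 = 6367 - 3526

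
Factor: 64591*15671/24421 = 1012205561/24421 =15671^1 * 24421^( - 1)*64591^1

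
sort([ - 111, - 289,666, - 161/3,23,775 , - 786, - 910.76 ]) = [ - 910.76, - 786,-289, - 111,-161/3, 23, 666,775] 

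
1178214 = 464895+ 713319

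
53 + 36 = 89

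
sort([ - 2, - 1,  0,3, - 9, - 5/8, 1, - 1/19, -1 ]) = [  -  9, - 2 , - 1, - 1, -5/8,-1/19,0, 1,3 ] 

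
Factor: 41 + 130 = 3^2*19^1 = 171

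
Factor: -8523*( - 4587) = 39095001 = 3^3*11^1*139^1*947^1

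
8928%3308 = 2312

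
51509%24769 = 1971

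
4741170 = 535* 8862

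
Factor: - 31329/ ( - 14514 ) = 2^( - 1)*3^1*41^(  -  1)*59^1= 177/82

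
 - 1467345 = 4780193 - 6247538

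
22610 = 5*4522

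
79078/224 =353+3/112 = 353.03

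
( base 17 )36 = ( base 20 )2h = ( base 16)39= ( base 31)1q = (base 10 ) 57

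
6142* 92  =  565064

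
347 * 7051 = 2446697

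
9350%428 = 362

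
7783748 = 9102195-1318447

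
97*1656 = 160632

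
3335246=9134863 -5799617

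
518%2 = 0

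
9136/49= 9136/49 = 186.45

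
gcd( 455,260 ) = 65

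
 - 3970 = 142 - 4112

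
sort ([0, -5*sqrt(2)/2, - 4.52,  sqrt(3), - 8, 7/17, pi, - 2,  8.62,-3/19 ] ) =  [ - 8, - 4.52 , - 5*sqrt( 2)/2, - 2, - 3/19,0, 7/17, sqrt(3), pi, 8.62 ] 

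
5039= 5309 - 270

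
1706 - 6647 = -4941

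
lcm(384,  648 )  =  10368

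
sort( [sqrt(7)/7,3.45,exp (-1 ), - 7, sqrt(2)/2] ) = [  -  7, exp(-1 ),sqrt(7 ) /7, sqrt( 2)/2, 3.45] 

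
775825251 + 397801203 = 1173626454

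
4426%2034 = 358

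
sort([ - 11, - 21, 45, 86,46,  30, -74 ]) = [ - 74,-21, - 11,30,45, 46,86] 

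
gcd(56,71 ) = 1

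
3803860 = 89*42740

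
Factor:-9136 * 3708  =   - 2^6*3^2*103^1*571^1 =- 33876288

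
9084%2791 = 711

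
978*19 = 18582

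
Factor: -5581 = -5581^1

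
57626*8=461008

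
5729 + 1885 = 7614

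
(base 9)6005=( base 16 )111B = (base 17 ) F2A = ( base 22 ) 911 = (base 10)4379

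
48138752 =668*72064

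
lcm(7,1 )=7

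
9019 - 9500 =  - 481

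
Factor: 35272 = 2^3*4409^1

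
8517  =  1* 8517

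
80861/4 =80861/4 = 20215.25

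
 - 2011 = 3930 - 5941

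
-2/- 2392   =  1/1196 = 0.00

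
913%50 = 13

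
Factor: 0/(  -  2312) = 0 = 0^1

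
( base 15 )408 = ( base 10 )908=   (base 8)1614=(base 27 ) 16H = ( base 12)638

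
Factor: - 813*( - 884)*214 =153800088 = 2^3  *3^1*13^1*17^1 * 107^1*271^1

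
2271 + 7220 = 9491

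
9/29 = 9/29 = 0.31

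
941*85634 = 80581594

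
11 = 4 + 7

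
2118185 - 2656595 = -538410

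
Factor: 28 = 2^2*7^1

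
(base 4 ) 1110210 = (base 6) 41020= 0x1524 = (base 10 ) 5412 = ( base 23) a57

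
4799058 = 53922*89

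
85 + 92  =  177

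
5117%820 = 197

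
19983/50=399 + 33/50 = 399.66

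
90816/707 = 90816/707  =  128.45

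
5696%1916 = 1864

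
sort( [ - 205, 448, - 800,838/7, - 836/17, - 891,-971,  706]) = [ - 971, - 891, - 800, - 205 , - 836/17, 838/7,448 , 706]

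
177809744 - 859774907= -681965163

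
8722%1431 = 136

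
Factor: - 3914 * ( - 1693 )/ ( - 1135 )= -6626402/1135 = - 2^1*5^( - 1)*19^1* 103^1 * 227^( - 1 )* 1693^1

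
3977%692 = 517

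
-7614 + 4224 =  - 3390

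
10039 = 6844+3195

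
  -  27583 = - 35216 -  - 7633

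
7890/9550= 789/955 = 0.83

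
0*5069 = 0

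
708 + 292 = 1000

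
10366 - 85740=-75374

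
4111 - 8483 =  - 4372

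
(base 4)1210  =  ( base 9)121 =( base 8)144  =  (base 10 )100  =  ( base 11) 91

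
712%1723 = 712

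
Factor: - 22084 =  - 2^2*5521^1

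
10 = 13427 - 13417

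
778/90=389/45 = 8.64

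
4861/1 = 4861 =4861.00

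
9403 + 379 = 9782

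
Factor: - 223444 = - 2^2*13^1 * 4297^1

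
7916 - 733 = 7183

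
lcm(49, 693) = 4851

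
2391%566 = 127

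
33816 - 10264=23552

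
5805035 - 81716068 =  - 75911033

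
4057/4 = 1014 + 1/4 = 1014.25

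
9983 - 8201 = 1782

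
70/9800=1/140 = 0.01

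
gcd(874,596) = 2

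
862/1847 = 862/1847=   0.47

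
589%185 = 34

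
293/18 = 16+ 5/18= 16.28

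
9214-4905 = 4309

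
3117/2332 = 3117/2332 = 1.34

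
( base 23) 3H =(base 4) 1112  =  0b1010110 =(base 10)86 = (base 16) 56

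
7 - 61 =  - 54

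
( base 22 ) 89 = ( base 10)185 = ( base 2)10111001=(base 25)7A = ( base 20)95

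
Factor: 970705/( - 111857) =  - 5^1*111857^( - 1) * 194141^1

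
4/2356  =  1/589  =  0.00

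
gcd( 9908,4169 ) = 1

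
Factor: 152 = 2^3*19^1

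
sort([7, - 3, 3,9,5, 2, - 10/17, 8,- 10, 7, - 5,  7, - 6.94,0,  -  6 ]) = [ - 10, - 6.94,-6, - 5,  -  3, - 10/17, 0,2,3, 5,7, 7, 7, 8,9]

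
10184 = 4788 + 5396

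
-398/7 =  - 57 + 1/7 = -56.86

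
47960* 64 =3069440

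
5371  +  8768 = 14139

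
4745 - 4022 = 723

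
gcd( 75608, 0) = 75608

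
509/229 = 2 + 51/229 = 2.22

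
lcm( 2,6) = 6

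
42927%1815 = 1182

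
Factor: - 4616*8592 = - 39660672= -2^7 * 3^1 * 179^1*577^1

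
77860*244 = 18997840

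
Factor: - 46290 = - 2^1 * 3^1*5^1 * 1543^1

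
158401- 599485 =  - 441084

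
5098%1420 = 838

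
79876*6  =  479256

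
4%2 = 0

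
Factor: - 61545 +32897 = -2^3*3581^1=- 28648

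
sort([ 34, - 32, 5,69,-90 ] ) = [-90,-32,5, 34 , 69]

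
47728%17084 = 13560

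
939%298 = 45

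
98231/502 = 195 + 341/502 =195.68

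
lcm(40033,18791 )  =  920759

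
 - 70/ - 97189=70/97189  =  0.00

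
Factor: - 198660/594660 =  -7^1*17^(-1) * 43^1 * 53^( - 1 ) =- 301/901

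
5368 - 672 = 4696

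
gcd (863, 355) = 1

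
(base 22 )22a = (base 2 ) 1111111110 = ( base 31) 11U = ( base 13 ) 608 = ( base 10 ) 1022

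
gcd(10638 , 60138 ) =18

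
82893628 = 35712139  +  47181489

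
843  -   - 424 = 1267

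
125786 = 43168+82618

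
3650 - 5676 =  - 2026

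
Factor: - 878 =- 2^1 * 439^1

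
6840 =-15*( - 456 ) 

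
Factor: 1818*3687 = 2^1*3^3 * 101^1 * 1229^1 = 6702966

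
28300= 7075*4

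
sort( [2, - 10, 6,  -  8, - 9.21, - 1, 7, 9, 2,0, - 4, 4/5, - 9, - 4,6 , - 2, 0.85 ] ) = [ - 10,  -  9.21, - 9, - 8, - 4,  -  4,-2, - 1, 0, 4/5,0.85,2 , 2,6, 6,  7 , 9 ] 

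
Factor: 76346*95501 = 2^1 * 7^2*59^1*647^1 *1949^1 =7291119346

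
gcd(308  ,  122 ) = 2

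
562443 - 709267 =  - 146824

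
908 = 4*227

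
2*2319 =4638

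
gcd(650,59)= 1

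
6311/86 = 6311/86 = 73.38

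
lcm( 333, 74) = 666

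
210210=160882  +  49328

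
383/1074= 383/1074 = 0.36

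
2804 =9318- 6514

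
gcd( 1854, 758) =2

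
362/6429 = 362/6429 = 0.06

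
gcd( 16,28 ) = 4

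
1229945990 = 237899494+992046496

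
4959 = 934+4025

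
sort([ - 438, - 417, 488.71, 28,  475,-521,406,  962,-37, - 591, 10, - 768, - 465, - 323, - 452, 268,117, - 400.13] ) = [  -  768 , - 591,  -  521,-465,-452, - 438, - 417, - 400.13, - 323, - 37, 10, 28, 117,268 , 406, 475, 488.71,  962]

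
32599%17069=15530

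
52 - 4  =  48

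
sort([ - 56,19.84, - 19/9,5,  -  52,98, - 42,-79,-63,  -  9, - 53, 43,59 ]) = [ - 79,-63, - 56,-53,- 52,-42, - 9,  -  19/9,5, 19.84 , 43,59,  98]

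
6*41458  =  248748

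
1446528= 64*22602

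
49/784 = 1/16 =0.06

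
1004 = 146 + 858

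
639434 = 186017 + 453417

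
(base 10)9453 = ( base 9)13863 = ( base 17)1fc1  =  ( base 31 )9PT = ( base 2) 10010011101101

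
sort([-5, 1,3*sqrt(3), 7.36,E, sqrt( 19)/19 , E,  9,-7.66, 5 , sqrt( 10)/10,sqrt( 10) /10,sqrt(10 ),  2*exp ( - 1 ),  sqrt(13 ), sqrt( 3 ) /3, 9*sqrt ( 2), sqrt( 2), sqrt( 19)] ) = [ -7.66, - 5, sqrt( 19)/19, sqrt( 10) /10, sqrt (10)/10,sqrt( 3) /3, 2*exp(-1 ),1, sqrt( 2),E,E, sqrt( 10),  sqrt(13 ), sqrt(19),  5, 3 * sqrt( 3 ),7.36 , 9, 9*sqrt(2) ] 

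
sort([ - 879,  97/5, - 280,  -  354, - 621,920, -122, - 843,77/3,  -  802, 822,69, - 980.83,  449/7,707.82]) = [  -  980.83, - 879, - 843, - 802,-621, - 354, - 280, - 122, 97/5, 77/3,449/7,69, 707.82,822,920]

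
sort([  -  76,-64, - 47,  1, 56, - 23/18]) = [ - 76, - 64, - 47, - 23/18, 1 , 56]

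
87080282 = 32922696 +54157586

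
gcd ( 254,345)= 1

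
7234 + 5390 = 12624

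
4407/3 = 1469  =  1469.00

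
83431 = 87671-4240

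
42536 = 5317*8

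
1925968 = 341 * 5648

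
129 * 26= 3354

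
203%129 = 74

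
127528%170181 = 127528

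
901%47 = 8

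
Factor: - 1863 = -3^4 * 23^1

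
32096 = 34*944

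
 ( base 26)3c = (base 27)39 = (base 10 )90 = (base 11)82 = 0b1011010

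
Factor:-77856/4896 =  - 3^( - 1)*17^(  -  1) * 811^1 = - 811/51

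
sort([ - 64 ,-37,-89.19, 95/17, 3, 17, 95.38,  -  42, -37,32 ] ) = [ - 89.19, - 64 , - 42,-37,-37, 3,95/17, 17,32, 95.38 ]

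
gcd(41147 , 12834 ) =23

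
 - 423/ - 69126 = 141/23042=0.01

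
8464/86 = 4232/43 = 98.42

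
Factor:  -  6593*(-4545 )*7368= 2^3*3^3*5^1*19^1*101^1*307^1*347^1=220783483080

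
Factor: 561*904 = 507144 = 2^3*3^1*11^1*17^1*113^1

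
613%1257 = 613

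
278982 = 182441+96541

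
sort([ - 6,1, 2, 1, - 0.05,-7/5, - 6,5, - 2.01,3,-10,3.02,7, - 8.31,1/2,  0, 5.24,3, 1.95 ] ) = [ - 10, - 8.31,-6, - 6, -2.01,-7/5,-0.05,0, 1/2,1, 1 , 1.95,2,3,3, 3.02,5,5.24 , 7 ]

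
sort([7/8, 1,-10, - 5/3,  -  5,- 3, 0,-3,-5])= [  -  10, - 5, -5,  -  3, - 3,- 5/3,0, 7/8,  1 ]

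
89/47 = 1 + 42/47 = 1.89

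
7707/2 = 3853+ 1/2 = 3853.50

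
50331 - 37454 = 12877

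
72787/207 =351+ 130/207= 351.63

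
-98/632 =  - 49/316 = -0.16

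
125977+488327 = 614304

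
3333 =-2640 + 5973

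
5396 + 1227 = 6623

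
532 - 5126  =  -4594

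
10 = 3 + 7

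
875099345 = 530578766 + 344520579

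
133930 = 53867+80063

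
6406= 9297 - 2891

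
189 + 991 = 1180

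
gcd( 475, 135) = 5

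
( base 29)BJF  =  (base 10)9817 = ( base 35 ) 80h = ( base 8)23131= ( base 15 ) 2D97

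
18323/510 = 18323/510 =35.93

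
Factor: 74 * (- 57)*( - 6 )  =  25308 =2^2 * 3^2 *19^1*37^1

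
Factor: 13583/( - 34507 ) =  - 11^ ( - 1)*17^2*47^1*3137^( - 1 )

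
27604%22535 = 5069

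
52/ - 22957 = -1 + 22905/22957 = -0.00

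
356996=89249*4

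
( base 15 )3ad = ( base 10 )838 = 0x346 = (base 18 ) 2AA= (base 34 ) OM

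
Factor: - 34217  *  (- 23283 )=796674411  =  3^2*13^1*199^1 * 34217^1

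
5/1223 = 5/1223 = 0.00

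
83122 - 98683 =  - 15561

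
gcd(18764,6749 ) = 1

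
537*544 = 292128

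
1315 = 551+764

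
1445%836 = 609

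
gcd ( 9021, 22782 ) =3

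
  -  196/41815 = - 196/41815 =-0.00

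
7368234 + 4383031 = 11751265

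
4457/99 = 4457/99 = 45.02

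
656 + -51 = 605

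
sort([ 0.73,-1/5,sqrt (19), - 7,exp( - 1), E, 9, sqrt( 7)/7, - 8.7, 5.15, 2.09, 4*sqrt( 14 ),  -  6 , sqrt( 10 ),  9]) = [ - 8.7, - 7, - 6, - 1/5, exp( - 1),sqrt( 7 )/7, 0.73, 2.09,E, sqrt(10 ), sqrt(19 ), 5.15,9,9,4* sqrt( 14 )]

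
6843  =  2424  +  4419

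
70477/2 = 35238 + 1/2=   35238.50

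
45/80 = 9/16 = 0.56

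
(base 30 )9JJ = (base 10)8689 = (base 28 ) B29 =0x21F1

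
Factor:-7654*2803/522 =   -  3^(-2)*29^( - 1)*43^1*89^1*2803^1  =  - 10727081/261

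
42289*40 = 1691560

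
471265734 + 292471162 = 763736896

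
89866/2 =44933 = 44933.00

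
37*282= 10434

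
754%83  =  7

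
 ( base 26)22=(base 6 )130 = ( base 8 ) 66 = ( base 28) 1Q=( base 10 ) 54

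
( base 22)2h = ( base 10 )61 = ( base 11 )56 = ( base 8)75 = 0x3d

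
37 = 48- 11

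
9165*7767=71184555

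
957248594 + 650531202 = 1607779796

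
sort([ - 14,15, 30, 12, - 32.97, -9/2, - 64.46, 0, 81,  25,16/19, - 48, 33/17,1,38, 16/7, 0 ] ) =[ - 64.46 , - 48, - 32.97, - 14, - 9/2, 0, 0, 16/19,1,33/17, 16/7, 12,15,25 , 30, 38,81]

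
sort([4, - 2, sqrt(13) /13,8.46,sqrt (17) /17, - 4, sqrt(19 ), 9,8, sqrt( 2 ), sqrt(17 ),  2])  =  [ - 4, - 2, sqrt( 17 ) /17,  sqrt (13)/13, sqrt( 2 ) , 2,4, sqrt(17 ), sqrt(19 ), 8, 8.46, 9] 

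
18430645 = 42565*433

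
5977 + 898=6875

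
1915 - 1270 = 645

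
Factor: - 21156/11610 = -82/45 = - 2^1*3^( - 2) * 5^ (-1 )*41^1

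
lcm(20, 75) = 300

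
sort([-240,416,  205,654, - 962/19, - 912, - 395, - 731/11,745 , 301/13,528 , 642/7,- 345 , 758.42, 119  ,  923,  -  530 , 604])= [ - 912,  -  530 ,-395, - 345, - 240, - 731/11, - 962/19, 301/13,642/7, 119, 205,416 , 528 , 604,654, 745,758.42 , 923]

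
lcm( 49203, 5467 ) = 49203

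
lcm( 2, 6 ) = 6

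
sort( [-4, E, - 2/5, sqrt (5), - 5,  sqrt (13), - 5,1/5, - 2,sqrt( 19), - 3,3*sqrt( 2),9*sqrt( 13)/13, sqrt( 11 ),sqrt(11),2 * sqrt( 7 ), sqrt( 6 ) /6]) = [-5,- 5,-4,  -  3, - 2, - 2/5,1/5,sqrt(6 )/6,sqrt(5 ),9* sqrt( 13) /13, E, sqrt( 11), sqrt( 11),sqrt(13),3 * sqrt (2),sqrt(19 ),2*sqrt( 7 )]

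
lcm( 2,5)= 10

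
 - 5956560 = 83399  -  6039959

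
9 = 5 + 4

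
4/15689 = 4/15689 = 0.00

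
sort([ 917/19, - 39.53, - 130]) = [ - 130, - 39.53,917/19 ]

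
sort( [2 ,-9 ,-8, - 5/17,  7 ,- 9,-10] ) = [-10,-9 , - 9, - 8, - 5/17 , 2,7] 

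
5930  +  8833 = 14763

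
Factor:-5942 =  - 2^1*2971^1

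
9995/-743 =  - 14 + 407/743 = - 13.45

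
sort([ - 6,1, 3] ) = [- 6,1,3 ] 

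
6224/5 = 6224/5 = 1244.80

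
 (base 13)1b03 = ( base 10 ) 4059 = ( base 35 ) 3ay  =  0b111111011011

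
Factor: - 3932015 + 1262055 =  - 2^3*5^1*66749^1=- 2669960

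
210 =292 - 82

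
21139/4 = 5284 + 3/4 = 5284.75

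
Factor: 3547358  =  2^1*1773679^1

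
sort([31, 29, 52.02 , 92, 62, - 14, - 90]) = [ - 90, - 14, 29, 31,52.02, 62, 92] 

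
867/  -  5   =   - 174 + 3/5 = - 173.40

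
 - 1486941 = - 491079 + -995862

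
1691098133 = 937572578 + 753525555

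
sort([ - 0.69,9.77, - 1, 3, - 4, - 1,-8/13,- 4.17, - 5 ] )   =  [ - 5, - 4.17, - 4, - 1,- 1,  -  0.69, - 8/13, 3,9.77 ] 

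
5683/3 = 1894  +  1/3 = 1894.33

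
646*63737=41174102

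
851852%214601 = 208049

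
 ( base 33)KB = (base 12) 47b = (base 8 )1237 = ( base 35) J6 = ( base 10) 671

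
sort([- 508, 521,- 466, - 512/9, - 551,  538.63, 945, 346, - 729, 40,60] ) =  [ -729, - 551, - 508, - 466, - 512/9, 40,  60, 346, 521, 538.63,945] 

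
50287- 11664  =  38623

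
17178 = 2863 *6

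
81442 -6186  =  75256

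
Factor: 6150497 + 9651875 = 2^2 *113^1*34961^1 =15802372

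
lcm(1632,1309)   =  125664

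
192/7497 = 64/2499 = 0.03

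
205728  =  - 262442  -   - 468170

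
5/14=5/14 = 0.36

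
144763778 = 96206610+48557168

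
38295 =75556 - 37261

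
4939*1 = 4939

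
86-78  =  8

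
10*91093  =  910930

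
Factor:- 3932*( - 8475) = 33323700 =2^2 * 3^1*5^2 * 113^1*983^1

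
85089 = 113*753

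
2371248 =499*4752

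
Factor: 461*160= 2^5*5^1*461^1 = 73760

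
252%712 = 252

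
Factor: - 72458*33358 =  -2^2*13^1*1283^1*36229^1 =-  2417053964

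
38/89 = 38/89 = 0.43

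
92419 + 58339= 150758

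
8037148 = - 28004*(-287)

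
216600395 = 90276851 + 126323544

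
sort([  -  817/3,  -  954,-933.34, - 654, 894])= [ - 954,- 933.34,-654,-817/3, 894]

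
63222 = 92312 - 29090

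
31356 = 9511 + 21845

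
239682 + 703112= 942794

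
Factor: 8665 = 5^1*1733^1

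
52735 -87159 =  - 34424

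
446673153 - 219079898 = 227593255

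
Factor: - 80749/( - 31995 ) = 3^( - 4)*5^(-1)*79^( - 1 )*80749^1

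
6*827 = 4962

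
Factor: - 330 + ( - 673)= - 1003 = -17^1*59^1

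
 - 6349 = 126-6475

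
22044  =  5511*4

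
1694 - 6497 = -4803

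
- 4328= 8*( - 541) 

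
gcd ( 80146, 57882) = 22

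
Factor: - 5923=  -5923^1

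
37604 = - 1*( - 37604)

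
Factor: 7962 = 2^1*3^1 * 1327^1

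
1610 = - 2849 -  - 4459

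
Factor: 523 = 523^1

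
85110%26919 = 4353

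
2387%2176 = 211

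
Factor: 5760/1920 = 3  =  3^1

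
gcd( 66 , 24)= 6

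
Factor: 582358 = 2^1 * 7^1*41597^1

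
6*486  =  2916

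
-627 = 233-860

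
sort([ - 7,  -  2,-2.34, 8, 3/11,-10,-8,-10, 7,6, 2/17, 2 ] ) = [-10, - 10 , - 8 , -7,-2.34,-2, 2/17,3/11, 2, 6,  7  ,  8]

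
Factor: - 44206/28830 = - 3^( - 1)*5^(-1 ) * 23^1= - 23/15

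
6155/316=6155/316   =  19.48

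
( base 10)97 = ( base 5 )342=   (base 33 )2v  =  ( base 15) 67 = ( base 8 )141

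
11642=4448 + 7194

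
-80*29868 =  - 2389440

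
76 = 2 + 74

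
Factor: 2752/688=4=2^2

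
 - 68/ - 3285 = 68/3285 = 0.02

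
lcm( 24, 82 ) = 984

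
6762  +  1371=8133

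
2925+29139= 32064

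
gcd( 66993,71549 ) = 1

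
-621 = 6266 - 6887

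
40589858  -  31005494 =9584364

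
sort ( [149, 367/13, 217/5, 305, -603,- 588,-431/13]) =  [ - 603,  -  588,  -  431/13,367/13 , 217/5, 149,305] 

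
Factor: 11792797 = 709^1*16633^1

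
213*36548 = 7784724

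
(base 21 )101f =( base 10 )9297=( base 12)5469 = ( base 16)2451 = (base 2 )10010001010001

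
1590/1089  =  1 + 167/363 = 1.46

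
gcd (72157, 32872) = 1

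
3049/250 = 3049/250 = 12.20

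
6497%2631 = 1235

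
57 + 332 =389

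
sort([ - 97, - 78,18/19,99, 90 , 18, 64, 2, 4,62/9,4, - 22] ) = [ - 97, - 78, - 22,  18/19,2,4,4,62/9,18,64,90,99 ]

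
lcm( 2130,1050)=74550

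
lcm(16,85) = 1360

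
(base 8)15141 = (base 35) 5hx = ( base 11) 508A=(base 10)6753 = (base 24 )BH9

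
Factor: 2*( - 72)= - 2^4*3^2 = -144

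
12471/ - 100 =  - 12471/100 = - 124.71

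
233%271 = 233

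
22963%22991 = 22963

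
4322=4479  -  157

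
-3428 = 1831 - 5259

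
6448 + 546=6994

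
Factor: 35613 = 3^3*1319^1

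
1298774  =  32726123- 31427349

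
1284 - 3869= - 2585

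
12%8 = 4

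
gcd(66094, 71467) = 1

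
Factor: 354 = 2^1 * 3^1*59^1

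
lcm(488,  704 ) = 42944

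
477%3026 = 477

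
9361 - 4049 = 5312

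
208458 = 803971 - 595513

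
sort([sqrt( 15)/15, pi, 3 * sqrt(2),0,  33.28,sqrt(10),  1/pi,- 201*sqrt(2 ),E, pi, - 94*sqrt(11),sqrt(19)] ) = [ - 94 * sqrt( 11),  -  201*sqrt( 2 ), 0,  sqrt( 15)/15,1/pi,E,pi, pi , sqrt(10) , 3* sqrt(2) , sqrt( 19),33.28 ] 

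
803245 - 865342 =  - 62097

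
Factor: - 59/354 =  - 2^( - 1)*3^( - 1 ) = -1/6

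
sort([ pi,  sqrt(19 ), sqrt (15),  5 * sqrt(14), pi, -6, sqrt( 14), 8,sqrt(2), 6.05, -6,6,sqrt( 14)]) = [ - 6, -6,sqrt(2), pi , pi,sqrt(14),sqrt( 14),sqrt(15), sqrt(19),6  ,  6.05, 8, 5*sqrt(14 ) ] 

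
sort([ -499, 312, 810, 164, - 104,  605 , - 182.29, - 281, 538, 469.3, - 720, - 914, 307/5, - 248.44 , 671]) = [ - 914,-720, - 499, - 281, - 248.44 ,-182.29 , - 104, 307/5, 164,  312,469.3, 538, 605, 671, 810 ]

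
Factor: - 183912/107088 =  - 2^( - 1)*23^(- 1 )*79^1 = - 79/46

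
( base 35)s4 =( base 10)984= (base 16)3D8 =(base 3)1100110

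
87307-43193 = 44114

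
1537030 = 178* 8635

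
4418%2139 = 140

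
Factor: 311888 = 2^4*101^1*193^1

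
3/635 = 3/635= 0.00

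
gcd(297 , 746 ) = 1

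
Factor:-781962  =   - 2^1 * 3^1*53^1*2459^1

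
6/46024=3/23012=   0.00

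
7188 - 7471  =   - 283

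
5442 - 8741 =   -  3299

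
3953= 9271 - 5318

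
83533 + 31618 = 115151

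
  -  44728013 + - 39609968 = -84337981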